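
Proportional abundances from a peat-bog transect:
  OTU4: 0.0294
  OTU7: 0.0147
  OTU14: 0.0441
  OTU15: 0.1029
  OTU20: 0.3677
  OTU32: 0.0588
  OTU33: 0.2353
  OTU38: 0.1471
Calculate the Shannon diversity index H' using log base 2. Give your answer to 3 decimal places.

Each pᵢ log₂ pᵢ term (working shown to 5 dp, full precision carried): 0.0294×(-5.08804)=-0.14959, 0.0147×(-6.08804)=-0.08949, 0.0441×(-4.50308)=-0.19859, 0.1029×(-3.28069)=-0.33758, 0.3677×(-1.44340)=-0.53074, 0.0588×(-4.08804)=-0.24038, 0.2353×(-2.08743)=-0.49117, 0.1471×(-2.76513)=-0.40675.
Sum = -2.44429, so H' = 2.444.

2.444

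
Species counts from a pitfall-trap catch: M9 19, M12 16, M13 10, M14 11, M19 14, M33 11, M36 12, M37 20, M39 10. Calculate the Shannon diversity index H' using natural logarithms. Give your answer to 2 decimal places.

2.16

Total N = 19+16+10+11+14+11+12+20+10 = 123, so the proportions are 0.1545, 0.1301, 0.0813, 0.0894, 0.1138, 0.0894, 0.0976, 0.1626, 0.0813 (working shown to 4 dp, full precision carried).
Each pᵢ ln pᵢ term: 0.1545×(-1.8677)=-0.2885, 0.1301×(-2.0396)=-0.2653, 0.0813×(-2.5096)=-0.2040, 0.0894×(-2.4143)=-0.2159, 0.1138×(-2.1731)=-0.2473, 0.0894×(-2.4143)=-0.2159, 0.0976×(-2.3273)=-0.2271, 0.1626×(-1.8165)=-0.2954, 0.0813×(-2.5096)=-0.2040.
Sum = -2.1635, so H' = 2.16.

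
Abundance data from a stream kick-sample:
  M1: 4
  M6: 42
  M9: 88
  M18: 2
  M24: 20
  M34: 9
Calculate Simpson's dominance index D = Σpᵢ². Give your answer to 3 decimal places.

0.368

Total N = 4+42+88+2+20+9 = 165, so the proportions are 0.02424, 0.25455, 0.53333, 0.01212, 0.12121, 0.05455 (working shown to 5 dp, full precision carried).
D = 0.02424² + 0.25455² + 0.53333² + 0.01212² + 0.12121² + 0.05455² = 0.00059 + 0.06479 + 0.28444 + 0.00015 + 0.01469 + 0.00298 = 0.36764.
To 3 decimal places, D = 0.368.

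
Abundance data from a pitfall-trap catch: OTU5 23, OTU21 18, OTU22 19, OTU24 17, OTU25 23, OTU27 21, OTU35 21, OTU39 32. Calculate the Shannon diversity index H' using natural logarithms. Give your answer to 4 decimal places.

2.0605

Total N = 23+18+19+17+23+21+21+32 = 174, so the proportions are 0.132184, 0.103448, 0.109195, 0.097701, 0.132184, 0.12069, 0.12069, 0.183908 (working shown to 6 dp, full precision carried).
Each pᵢ ln pᵢ term: 0.132184×(-2.023561)=-0.267482, 0.103448×(-2.268684)=-0.234691, 0.109195×(-2.214616)=-0.241826, 0.097701×(-2.325842)=-0.227237, 0.132184×(-2.023561)=-0.267482, 0.12069×(-2.114533)=-0.255202, 0.12069×(-2.114533)=-0.255202, 0.183908×(-1.693319)=-0.311415.
Sum = -2.060539, so H' = 2.0605.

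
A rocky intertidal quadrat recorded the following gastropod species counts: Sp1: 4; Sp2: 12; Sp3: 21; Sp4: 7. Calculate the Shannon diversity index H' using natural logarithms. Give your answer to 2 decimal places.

1.22

Total N = 4+12+21+7 = 44, so the proportions are 0.0909, 0.2727, 0.4773, 0.1591 (working shown to 4 dp, full precision carried).
Each pᵢ ln pᵢ term: 0.0909×(-2.3979)=-0.2180, 0.2727×(-1.2993)=-0.3543, 0.4773×(-0.7397)=-0.3530, 0.1591×(-1.8383)=-0.2925.
Sum = -1.2178, so H' = 1.22.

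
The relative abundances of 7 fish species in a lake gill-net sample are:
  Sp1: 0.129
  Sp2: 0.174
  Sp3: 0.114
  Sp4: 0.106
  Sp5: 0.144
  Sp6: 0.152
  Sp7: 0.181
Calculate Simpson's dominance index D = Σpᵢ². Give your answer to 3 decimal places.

D = 0.129² + 0.174² + 0.114² + 0.106² + 0.144² + 0.152² + 0.181² = 0.01664 + 0.03028 + 0.01300 + 0.01124 + 0.02074 + 0.02310 + 0.03276 = 0.14775 (working shown to 5 dp, full precision carried).
To 3 decimal places, D = 0.148.

0.148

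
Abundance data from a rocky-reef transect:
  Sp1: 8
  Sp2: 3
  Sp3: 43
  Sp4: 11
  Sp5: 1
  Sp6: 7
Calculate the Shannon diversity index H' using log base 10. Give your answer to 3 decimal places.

0.545

Total N = 8+3+43+11+1+7 = 73, so the proportions are 0.10959, 0.0411, 0.58904, 0.15068, 0.0137, 0.09589 (working shown to 5 dp, full precision carried).
Each pᵢ log₁₀ pᵢ term: 0.10959×(-0.96023)=-0.10523, 0.0411×(-1.38620)=-0.05697, 0.58904×(-0.22985)=-0.13539, 0.15068×(-0.82193)=-0.12385, 0.0137×(-1.86332)=-0.02552, 0.09589×(-1.01822)=-0.09764.
Sum = -0.54461, so H' = 0.545.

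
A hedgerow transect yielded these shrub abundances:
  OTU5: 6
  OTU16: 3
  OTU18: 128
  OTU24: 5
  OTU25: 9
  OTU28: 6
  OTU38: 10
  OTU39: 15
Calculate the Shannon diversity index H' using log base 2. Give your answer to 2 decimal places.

1.66

Total N = 6+3+128+5+9+6+10+15 = 182, so the proportions are 0.033, 0.0165, 0.7033, 0.0275, 0.0495, 0.033, 0.0549, 0.0824 (working shown to 4 dp, full precision carried).
Each pᵢ log₂ pᵢ term: 0.033×(-4.9228)=-0.1623, 0.0165×(-5.9228)=-0.0976, 0.7033×(-0.5078)=-0.3571, 0.0275×(-5.1859)=-0.1425, 0.0495×(-4.3379)=-0.2145, 0.033×(-4.9228)=-0.1623, 0.0549×(-4.1859)=-0.2300, 0.0824×(-3.6009)=-0.2968.
Sum = -1.6631, so H' = 1.66.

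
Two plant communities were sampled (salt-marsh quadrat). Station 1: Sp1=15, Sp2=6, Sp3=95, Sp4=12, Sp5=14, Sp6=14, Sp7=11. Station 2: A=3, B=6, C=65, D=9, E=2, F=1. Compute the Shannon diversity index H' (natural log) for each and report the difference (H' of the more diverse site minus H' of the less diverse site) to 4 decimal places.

Station 1: N=167, proportions 0.08982, 0.035928, 0.568862, 0.071856, 0.083832, 0.083832, 0.065868, giving H' = 1.440874 (working shown to 6 dp, full precision carried).
Station 2: N=86, proportions 0.034884, 0.069767, 0.755814, 0.104651, 0.023256, 0.011628, giving H' = 0.889895.
Difference = |1.440874 − 0.889895| = 0.550979, i.e. 0.5510 to 4 decimal places.

0.5510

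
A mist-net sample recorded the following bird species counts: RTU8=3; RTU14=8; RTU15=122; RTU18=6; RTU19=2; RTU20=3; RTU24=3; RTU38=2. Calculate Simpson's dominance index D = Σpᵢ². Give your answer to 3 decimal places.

0.677

Total N = 3+8+122+6+2+3+3+2 = 149, so the proportions are 0.02013, 0.05369, 0.81879, 0.04027, 0.01342, 0.02013, 0.02013, 0.01342 (working shown to 5 dp, full precision carried).
D = 0.02013² + 0.05369² + 0.81879² + 0.04027² + 0.01342² + 0.02013² + 0.02013² + 0.01342² = 0.00041 + 0.00288 + 0.67042 + 0.00162 + 0.00018 + 0.00041 + 0.00041 + 0.00018 = 0.67650.
To 3 decimal places, D = 0.677.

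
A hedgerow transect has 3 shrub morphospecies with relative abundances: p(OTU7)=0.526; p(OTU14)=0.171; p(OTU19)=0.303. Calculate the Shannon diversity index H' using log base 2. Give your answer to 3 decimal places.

Each pᵢ log₂ pᵢ term (working shown to 5 dp, full precision carried): 0.526×(-0.92687)=-0.48753, 0.171×(-2.54793)=-0.43570, 0.303×(-1.72261)=-0.52195.
Sum = -1.44518, so H' = 1.445.

1.445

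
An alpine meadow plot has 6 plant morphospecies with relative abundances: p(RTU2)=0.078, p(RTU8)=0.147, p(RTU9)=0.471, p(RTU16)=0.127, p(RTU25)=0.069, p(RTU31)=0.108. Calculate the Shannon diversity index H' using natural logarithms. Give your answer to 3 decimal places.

1.522

Each pᵢ ln pᵢ term (working shown to 5 dp, full precision carried): 0.078×(-2.55105)=-0.19898, 0.147×(-1.91732)=-0.28185, 0.471×(-0.75290)=-0.35461, 0.127×(-2.06357)=-0.26207, 0.069×(-2.67365)=-0.18448, 0.108×(-2.22562)=-0.24037.
Sum = -1.52236, so H' = 1.522.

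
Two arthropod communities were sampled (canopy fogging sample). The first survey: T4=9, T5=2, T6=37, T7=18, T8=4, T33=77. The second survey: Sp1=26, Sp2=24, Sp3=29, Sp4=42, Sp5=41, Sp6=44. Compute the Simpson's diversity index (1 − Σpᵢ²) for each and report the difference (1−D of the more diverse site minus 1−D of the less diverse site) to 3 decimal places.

0.181

The first survey: N=147, proportions 0.061224, 0.013605, 0.251701, 0.122449, 0.027211, 0.52381, giving 1−D = 0.642603 (working shown to 6 dp, full precision carried).
The second survey: N=206, proportions 0.126214, 0.116505, 0.140777, 0.203883, 0.199029, 0.213592, giving 1−D = 0.823876.
Difference = |0.642603 − 0.823876| = 0.181273, i.e. 0.181 to 3 decimal places.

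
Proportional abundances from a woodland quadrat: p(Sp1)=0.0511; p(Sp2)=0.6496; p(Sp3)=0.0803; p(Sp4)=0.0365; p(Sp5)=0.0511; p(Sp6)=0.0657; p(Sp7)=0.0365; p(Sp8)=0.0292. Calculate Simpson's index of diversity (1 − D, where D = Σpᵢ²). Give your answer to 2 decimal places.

0.56

D = 0.0511² + 0.6496² + 0.0803² + 0.0365² + 0.0511² + 0.0657² + 0.0365² + 0.0292² = 0.0026 + 0.4220 + 0.0064 + 0.0013 + 0.0026 + 0.0043 + 0.0013 + 0.0009 = 0.4415 (working shown to 4 dp, full precision carried).
So 1 − D = 0.5585, i.e. 0.56 to 2 decimal places.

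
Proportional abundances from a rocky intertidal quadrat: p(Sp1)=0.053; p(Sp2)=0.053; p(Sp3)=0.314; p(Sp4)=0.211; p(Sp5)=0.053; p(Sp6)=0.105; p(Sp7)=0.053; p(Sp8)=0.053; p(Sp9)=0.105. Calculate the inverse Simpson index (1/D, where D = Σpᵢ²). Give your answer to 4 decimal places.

D = 0.053² + 0.053² + 0.314² + 0.211² + 0.053² + 0.105² + 0.053² + 0.053² + 0.105² = 0.00280900 + 0.00280900 + 0.09859600 + 0.04452100 + 0.00280900 + 0.01102500 + 0.00280900 + 0.00280900 + 0.01102500 = 0.17921200 (working shown to 8 dp, full precision carried).
So 1/D = 5.579983, i.e. 5.5800 to 4 decimal places.

5.5800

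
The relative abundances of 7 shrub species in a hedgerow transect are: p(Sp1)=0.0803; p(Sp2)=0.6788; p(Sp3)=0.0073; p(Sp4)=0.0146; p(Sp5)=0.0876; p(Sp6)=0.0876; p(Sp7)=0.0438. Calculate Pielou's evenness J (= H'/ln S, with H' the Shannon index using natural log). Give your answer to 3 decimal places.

0.579

H' = −Σ pᵢ ln pᵢ = −((-0.20252) + (-0.26299) + (-0.03592) + (-0.06171) + (-0.21330) + (-0.21330) + (-0.13701)) = 1.12675 (working shown to 5 dp, full precision carried).
With S = 7 species, ln S = 1.94591, so J = 1.12675/1.94591 = 0.57903, i.e. 0.579 to 3 decimal places.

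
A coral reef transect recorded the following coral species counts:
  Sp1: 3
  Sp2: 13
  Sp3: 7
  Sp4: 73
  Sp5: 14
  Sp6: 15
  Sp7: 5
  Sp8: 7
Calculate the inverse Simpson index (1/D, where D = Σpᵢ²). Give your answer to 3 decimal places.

Total N = 3+13+7+73+14+15+5+7 = 137, so the proportions are 0.021898, 0.094891, 0.051095, 0.532847, 0.10219, 0.109489, 0.036496, 0.051095 (working shown to 6 dp, full precision carried).
D = 0.021898² + 0.094891² + 0.051095² + 0.532847² + 0.10219² + 0.109489² + 0.036496² + 0.051095² = 0.000480 + 0.009004 + 0.002611 + 0.283926 + 0.010443 + 0.011988 + 0.001332 + 0.002611 = 0.322393.
So 1/D = 3.10180, i.e. 3.102 to 3 decimal places.

3.102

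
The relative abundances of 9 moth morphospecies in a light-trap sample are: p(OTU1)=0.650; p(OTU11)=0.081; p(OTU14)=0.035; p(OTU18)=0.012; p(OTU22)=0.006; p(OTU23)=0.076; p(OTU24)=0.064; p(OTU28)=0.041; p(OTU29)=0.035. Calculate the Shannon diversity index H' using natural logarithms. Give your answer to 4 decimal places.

Each pᵢ ln pᵢ term (working shown to 6 dp, full precision carried): 0.65×(-0.430783)=-0.280009, 0.081×(-2.513306)=-0.203578, 0.035×(-3.352407)=-0.117334, 0.012×(-4.422849)=-0.053074, 0.006×(-5.115996)=-0.030696, 0.076×(-2.577022)=-0.195854, 0.064×(-2.748872)=-0.175928, 0.041×(-3.194183)=-0.130962, 0.035×(-3.352407)=-0.117334.
Sum = -1.304768, so H' = 1.3048.

1.3048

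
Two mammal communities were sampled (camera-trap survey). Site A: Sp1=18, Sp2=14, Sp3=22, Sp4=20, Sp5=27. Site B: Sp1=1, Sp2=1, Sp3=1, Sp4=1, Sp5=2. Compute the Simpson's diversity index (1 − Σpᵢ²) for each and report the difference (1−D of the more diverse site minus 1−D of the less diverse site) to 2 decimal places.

0.01

Site A: N=101, proportions 0.1782, 0.1386, 0.2178, 0.198, 0.2673, giving 1−D = 0.7909 (working shown to 4 dp, full precision carried).
Site B: N=6, proportions 0.1667, 0.1667, 0.1667, 0.1667, 0.3333, giving 1−D = 0.7778.
Difference = |0.7909 − 0.7778| = 0.0131, i.e. 0.01 to 2 decimal places.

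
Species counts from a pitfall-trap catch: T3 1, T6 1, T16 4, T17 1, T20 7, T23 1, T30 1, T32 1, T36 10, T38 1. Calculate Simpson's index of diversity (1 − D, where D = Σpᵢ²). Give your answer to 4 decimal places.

Total N = 1+1+4+1+7+1+1+1+10+1 = 28, so the proportions are 0.035714, 0.035714, 0.142857, 0.035714, 0.25, 0.035714, 0.035714, 0.035714, 0.357143, 0.035714 (working shown to 6 dp, full precision carried).
D = 0.035714² + 0.035714² + 0.142857² + 0.035714² + 0.25² + 0.035714² + 0.035714² + 0.035714² + 0.357143² + 0.035714² = 0.001276 + 0.001276 + 0.020408 + 0.001276 + 0.062500 + 0.001276 + 0.001276 + 0.001276 + 0.127551 + 0.001276 = 0.219388.
So 1 − D = 0.780612, i.e. 0.7806 to 4 decimal places.

0.7806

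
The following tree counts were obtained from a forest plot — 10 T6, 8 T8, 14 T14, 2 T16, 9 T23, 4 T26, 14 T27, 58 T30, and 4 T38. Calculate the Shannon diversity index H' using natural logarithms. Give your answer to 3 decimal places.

1.712

Total N = 10+8+14+2+9+4+14+58+4 = 123, so the proportions are 0.0813, 0.06504, 0.11382, 0.01626, 0.07317, 0.03252, 0.11382, 0.47154, 0.03252 (working shown to 5 dp, full precision carried).
Each pᵢ ln pᵢ term: 0.0813×(-2.50960)=-0.20403, 0.06504×(-2.73274)=-0.17774, 0.11382×(-2.17313)=-0.24735, 0.01626×(-4.11904)=-0.06698, 0.07317×(-2.61496)=-0.19134, 0.03252×(-3.42589)=-0.11141, 0.11382×(-2.17313)=-0.24735, 0.47154×(-0.75174)=-0.35448, 0.03252×(-3.42589)=-0.11141.
Sum = -1.71208, so H' = 1.712.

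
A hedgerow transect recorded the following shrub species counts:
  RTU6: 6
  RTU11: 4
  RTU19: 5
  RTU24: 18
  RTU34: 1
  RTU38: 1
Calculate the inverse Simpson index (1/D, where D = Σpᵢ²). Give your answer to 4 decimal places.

3.0397

Total N = 6+4+5+18+1+1 = 35, so the proportions are 0.1714286, 0.1142857, 0.1428571, 0.5142857, 0.0285714, 0.0285714 (working shown to 7 dp, full precision carried).
D = 0.1714286² + 0.1142857² + 0.1428571² + 0.5142857² + 0.0285714² + 0.0285714² = 0.0293878 + 0.0130612 + 0.0204082 + 0.2644898 + 0.0008163 + 0.0008163 = 0.3289796.
So 1/D = 3.039702, i.e. 3.0397 to 4 decimal places.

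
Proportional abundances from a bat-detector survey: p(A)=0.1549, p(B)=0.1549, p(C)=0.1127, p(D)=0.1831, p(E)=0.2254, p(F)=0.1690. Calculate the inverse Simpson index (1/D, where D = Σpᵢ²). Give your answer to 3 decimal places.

D = 0.1549² + 0.1549² + 0.1127² + 0.1831² + 0.2254² + 0.169² = 0.0239940 + 0.0239940 + 0.0127013 + 0.0335256 + 0.0508052 + 0.0285610 = 0.1735811 (working shown to 7 dp, full precision carried).
So 1/D = 5.76100, i.e. 5.761 to 3 decimal places.

5.761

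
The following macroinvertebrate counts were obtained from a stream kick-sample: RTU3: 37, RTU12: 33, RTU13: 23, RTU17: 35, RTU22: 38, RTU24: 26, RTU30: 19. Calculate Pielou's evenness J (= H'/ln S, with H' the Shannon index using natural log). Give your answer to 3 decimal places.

0.986

Total N = 37+33+23+35+38+26+19 = 211, so the proportions are 0.17536, 0.1564, 0.109, 0.16588, 0.18009, 0.12322, 0.09005 (working shown to 5 dp, full precision carried).
H' = −Σ pᵢ ln pᵢ = −((-0.30528) + (-0.29017) + (-0.24159) + (-0.29800) + (-0.30873) + (-0.25800) + (-0.21678)) = 1.91856.
With S = 7 species, ln S = 1.94591, so J = 1.91856/1.94591 = 0.98595, i.e. 0.986 to 3 decimal places.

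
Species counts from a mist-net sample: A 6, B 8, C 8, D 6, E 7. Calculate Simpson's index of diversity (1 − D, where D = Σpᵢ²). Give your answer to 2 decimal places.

0.80

Total N = 6+8+8+6+7 = 35, so the proportions are 0.1714, 0.2286, 0.2286, 0.1714, 0.2 (working shown to 4 dp, full precision carried).
D = 0.1714² + 0.2286² + 0.2286² + 0.1714² + 0.2² = 0.0294 + 0.0522 + 0.0522 + 0.0294 + 0.0400 = 0.2033.
So 1 − D = 0.7967, i.e. 0.80 to 2 decimal places.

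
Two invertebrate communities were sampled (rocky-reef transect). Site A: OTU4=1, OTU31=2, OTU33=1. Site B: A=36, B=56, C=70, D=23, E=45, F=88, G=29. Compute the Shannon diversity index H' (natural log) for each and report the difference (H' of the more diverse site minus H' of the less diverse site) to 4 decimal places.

Site A: N=4, proportions 0.25, 0.5, 0.25, giving H' = 1.039721 (working shown to 6 dp, full precision carried).
Site B: N=347, proportions 0.103746, 0.161383, 0.201729, 0.066282, 0.129683, 0.253602, 0.083573, giving H' = 1.852511.
Difference = |1.039721 − 1.852511| = 0.812790, i.e. 0.8128 to 4 decimal places.

0.8128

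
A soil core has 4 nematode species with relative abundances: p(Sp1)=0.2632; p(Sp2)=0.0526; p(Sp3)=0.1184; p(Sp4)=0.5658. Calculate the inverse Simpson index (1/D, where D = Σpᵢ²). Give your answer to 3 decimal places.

D = 0.2632² + 0.0526² + 0.1184² + 0.5658² = 0.069274 + 0.002767 + 0.014019 + 0.320130 = 0.406189 (working shown to 6 dp, full precision carried).
So 1/D = 2.46191, i.e. 2.462 to 3 decimal places.

2.462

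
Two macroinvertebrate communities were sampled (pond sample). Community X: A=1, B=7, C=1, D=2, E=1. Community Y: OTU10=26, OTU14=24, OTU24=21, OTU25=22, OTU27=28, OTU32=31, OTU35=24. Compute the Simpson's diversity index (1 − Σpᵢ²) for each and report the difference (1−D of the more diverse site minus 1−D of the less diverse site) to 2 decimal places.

0.24

Community X: N=12, proportions 0.0833, 0.5833, 0.0833, 0.1667, 0.0833, giving 1−D = 0.6111 (working shown to 4 dp, full precision carried).
Community Y: N=176, proportions 0.1477, 0.1364, 0.1193, 0.125, 0.1591, 0.1761, 0.1364, giving 1−D = 0.8548.
Difference = |0.6111 − 0.8548| = 0.2437, i.e. 0.24 to 2 decimal places.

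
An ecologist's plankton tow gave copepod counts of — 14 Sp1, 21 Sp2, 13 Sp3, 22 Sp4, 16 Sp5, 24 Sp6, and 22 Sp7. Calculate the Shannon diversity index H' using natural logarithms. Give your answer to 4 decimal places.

1.9217

Total N = 14+21+13+22+16+24+22 = 132, so the proportions are 0.106061, 0.159091, 0.098485, 0.166667, 0.121212, 0.181818, 0.166667 (working shown to 6 dp, full precision carried).
Each pᵢ ln pᵢ term: 0.106061×(-2.243745)=-0.237973, 0.159091×(-1.838279)=-0.292454, 0.098485×(-2.317853)=-0.228273, 0.166667×(-1.791759)=-0.298627, 0.121212×(-2.110213)=-0.255783, 0.181818×(-1.704748)=-0.309954, 0.166667×(-1.791759)=-0.298627.
Sum = -1.921691, so H' = 1.9217.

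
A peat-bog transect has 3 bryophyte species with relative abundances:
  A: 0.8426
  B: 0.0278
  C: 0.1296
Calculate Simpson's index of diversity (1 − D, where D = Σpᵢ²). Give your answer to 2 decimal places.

D = 0.8426² + 0.0278² + 0.1296² = 0.7100 + 0.0008 + 0.0168 = 0.7275 (working shown to 4 dp, full precision carried).
So 1 − D = 0.2725, i.e. 0.27 to 2 decimal places.

0.27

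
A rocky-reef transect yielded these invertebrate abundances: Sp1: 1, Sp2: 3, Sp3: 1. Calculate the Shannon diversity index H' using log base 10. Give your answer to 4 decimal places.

Total N = 1+3+1 = 5, so the proportions are 0.2, 0.6, 0.2 (working shown to 6 dp, full precision carried).
Each pᵢ log₁₀ pᵢ term: 0.2×(-0.698970)=-0.139794, 0.6×(-0.221849)=-0.133109, 0.2×(-0.698970)=-0.139794.
Sum = -0.412697, so H' = 0.4127.

0.4127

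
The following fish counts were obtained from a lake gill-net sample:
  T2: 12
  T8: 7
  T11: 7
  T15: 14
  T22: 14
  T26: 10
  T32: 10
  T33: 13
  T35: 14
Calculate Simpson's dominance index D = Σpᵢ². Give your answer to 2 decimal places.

0.12

Total N = 12+7+7+14+14+10+10+13+14 = 101, so the proportions are 0.1188, 0.0693, 0.0693, 0.1386, 0.1386, 0.099, 0.099, 0.1287, 0.1386 (working shown to 4 dp, full precision carried).
D = 0.1188² + 0.0693² + 0.0693² + 0.1386² + 0.1386² + 0.099² + 0.099² + 0.1287² + 0.1386² = 0.0141 + 0.0048 + 0.0048 + 0.0192 + 0.0192 + 0.0098 + 0.0098 + 0.0166 + 0.0192 = 0.1175.
To 2 decimal places, D = 0.12.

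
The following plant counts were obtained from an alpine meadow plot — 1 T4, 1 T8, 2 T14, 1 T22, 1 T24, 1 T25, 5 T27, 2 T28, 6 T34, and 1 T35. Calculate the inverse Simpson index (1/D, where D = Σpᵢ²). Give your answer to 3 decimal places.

5.880

Total N = 1+1+2+1+1+1+5+2+6+1 = 21, so the proportions are 0.047619, 0.047619, 0.0952381, 0.047619, 0.047619, 0.047619, 0.2380952, 0.0952381, 0.2857143, 0.047619 (working shown to 7 dp, full precision carried).
D = 0.047619² + 0.047619² + 0.0952381² + 0.047619² + 0.047619² + 0.047619² + 0.2380952² + 0.0952381² + 0.2857143² + 0.047619² = 0.0022676 + 0.0022676 + 0.0090703 + 0.0022676 + 0.0022676 + 0.0022676 + 0.0566893 + 0.0090703 + 0.0816327 + 0.0022676 = 0.1700680.
So 1/D = 5.88000, i.e. 5.880 to 3 decimal places.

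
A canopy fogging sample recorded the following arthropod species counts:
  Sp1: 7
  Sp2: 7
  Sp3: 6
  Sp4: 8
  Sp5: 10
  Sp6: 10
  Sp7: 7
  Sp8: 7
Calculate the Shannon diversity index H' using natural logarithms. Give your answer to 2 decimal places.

Total N = 7+7+6+8+10+10+7+7 = 62, so the proportions are 0.1129, 0.1129, 0.0968, 0.129, 0.1613, 0.1613, 0.1129, 0.1129 (working shown to 4 dp, full precision carried).
Each pᵢ ln pᵢ term: 0.1129×(-2.1812)=-0.2463, 0.1129×(-2.1812)=-0.2463, 0.0968×(-2.3354)=-0.2260, 0.129×(-2.0477)=-0.2642, 0.1613×(-1.8245)=-0.2943, 0.1613×(-1.8245)=-0.2943, 0.1129×(-2.1812)=-0.2463, 0.1129×(-2.1812)=-0.2463.
Sum = -2.0639, so H' = 2.06.

2.06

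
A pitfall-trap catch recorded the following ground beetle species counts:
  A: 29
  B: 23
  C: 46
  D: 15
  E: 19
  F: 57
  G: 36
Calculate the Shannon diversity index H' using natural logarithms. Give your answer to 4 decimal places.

Total N = 29+23+46+15+19+57+36 = 225, so the proportions are 0.128889, 0.102222, 0.204444, 0.066667, 0.084444, 0.253333, 0.16 (working shown to 6 dp, full precision carried).
Each pᵢ ln pᵢ term: 0.128889×(-2.048805)=-0.264068, 0.102222×(-2.280606)=-0.233129, 0.204444×(-1.587459)=-0.324547, 0.066667×(-2.708050)=-0.180537, 0.084444×(-2.471661)=-0.208718, 0.253333×(-1.373049)=-0.347839, 0.16×(-1.832581)=-0.293213.
Sum = -1.852051, so H' = 1.8521.

1.8521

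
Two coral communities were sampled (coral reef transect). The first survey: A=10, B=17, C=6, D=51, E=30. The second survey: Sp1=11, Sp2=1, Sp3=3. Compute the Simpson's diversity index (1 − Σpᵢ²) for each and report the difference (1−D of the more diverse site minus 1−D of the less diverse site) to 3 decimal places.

0.280

The first survey: N=114, proportions 0.08772, 0.14912, 0.05263, 0.44737, 0.26316, giving 1−D = 0.69791 (working shown to 5 dp, full precision carried).
The second survey: N=15, proportions 0.73333, 0.06667, 0.2, giving 1−D = 0.41778.
Difference = |0.69791 − 0.41778| = 0.28013, i.e. 0.280 to 3 decimal places.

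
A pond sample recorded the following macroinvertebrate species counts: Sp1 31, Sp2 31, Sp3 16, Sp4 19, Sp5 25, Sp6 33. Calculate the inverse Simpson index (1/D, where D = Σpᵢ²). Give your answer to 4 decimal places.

5.6490

Total N = 31+31+16+19+25+33 = 155, so the proportions are 0.2, 0.2, 0.10322581, 0.12258065, 0.16129032, 0.21290323 (working shown to 8 dp, full precision carried).
D = 0.2² + 0.2² + 0.10322581² + 0.12258065² + 0.16129032² + 0.21290323² = 0.04000000 + 0.04000000 + 0.01065557 + 0.01502601 + 0.02601457 + 0.04532778 = 0.17702393.
So 1/D = 5.648954, i.e. 5.6490 to 4 decimal places.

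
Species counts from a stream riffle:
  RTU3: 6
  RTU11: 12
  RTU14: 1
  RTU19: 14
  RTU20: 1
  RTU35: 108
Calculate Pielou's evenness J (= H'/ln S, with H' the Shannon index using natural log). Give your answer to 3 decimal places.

0.474

Total N = 6+12+1+14+1+108 = 142, so the proportions are 0.04225, 0.08451, 0.00704, 0.09859, 0.00704, 0.76056 (working shown to 5 dp, full precision carried).
H' = −Σ pᵢ ln pᵢ = −((-0.13369) + (-0.20881) + (-0.03490) + (-0.22841) + (-0.03490) + (-0.20816)) = 0.84888.
With S = 6 species, ln S = 1.79176, so J = 0.84888/1.79176 = 0.47377, i.e. 0.474 to 3 decimal places.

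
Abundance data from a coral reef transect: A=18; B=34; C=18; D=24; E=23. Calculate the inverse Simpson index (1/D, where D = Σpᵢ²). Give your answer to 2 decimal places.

4.71

Total N = 18+34+18+24+23 = 117, so the proportions are 0.153846, 0.290598, 0.153846, 0.205128, 0.196581 (working shown to 6 dp, full precision carried).
D = 0.153846² + 0.290598² + 0.153846² + 0.205128² + 0.196581² = 0.023669 + 0.084447 + 0.023669 + 0.042078 + 0.038644 = 0.212506.
So 1/D = 4.7057, i.e. 4.71 to 2 decimal places.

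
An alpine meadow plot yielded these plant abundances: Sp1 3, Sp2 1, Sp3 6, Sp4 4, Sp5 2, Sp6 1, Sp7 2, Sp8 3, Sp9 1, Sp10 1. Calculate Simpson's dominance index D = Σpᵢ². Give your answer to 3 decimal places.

0.142

Total N = 3+1+6+4+2+1+2+3+1+1 = 24, so the proportions are 0.125, 0.04167, 0.25, 0.16667, 0.08333, 0.04167, 0.08333, 0.125, 0.04167, 0.04167 (working shown to 5 dp, full precision carried).
D = 0.125² + 0.04167² + 0.25² + 0.16667² + 0.08333² + 0.04167² + 0.08333² + 0.125² + 0.04167² + 0.04167² = 0.01562 + 0.00174 + 0.06250 + 0.02778 + 0.00694 + 0.00174 + 0.00694 + 0.01562 + 0.00174 + 0.00174 = 0.14236.
To 3 decimal places, D = 0.142.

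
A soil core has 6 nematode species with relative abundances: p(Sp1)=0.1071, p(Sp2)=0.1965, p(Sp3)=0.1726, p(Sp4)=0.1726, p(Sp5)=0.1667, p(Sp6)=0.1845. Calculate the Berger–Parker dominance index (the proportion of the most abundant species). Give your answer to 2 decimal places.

The largest proportion is 0.1965, i.e. d = 0.20 to 2 decimal places.

0.20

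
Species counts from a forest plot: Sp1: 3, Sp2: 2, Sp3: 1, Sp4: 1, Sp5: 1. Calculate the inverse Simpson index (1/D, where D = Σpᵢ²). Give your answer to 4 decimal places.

4.0000

Total N = 3+2+1+1+1 = 8, so the proportions are 0.375, 0.25, 0.125, 0.125, 0.125 (working shown to 8 dp, full precision carried).
D = 0.375² + 0.25² + 0.125² + 0.125² + 0.125² = 0.14062500 + 0.06250000 + 0.01562500 + 0.01562500 + 0.01562500 = 0.25000000.
So 1/D = 4.000000, i.e. 4.0000 to 4 decimal places.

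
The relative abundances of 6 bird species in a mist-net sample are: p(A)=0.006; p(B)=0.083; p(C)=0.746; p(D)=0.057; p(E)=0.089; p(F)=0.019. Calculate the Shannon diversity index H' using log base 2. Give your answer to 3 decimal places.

Each pᵢ log₂ pᵢ term (working shown to 5 dp, full precision carried): 0.006×(-7.38082)=-0.04428, 0.083×(-3.59074)=-0.29803, 0.746×(-0.42275)=-0.31537, 0.057×(-4.13289)=-0.23557, 0.089×(-3.49005)=-0.31061, 0.019×(-5.71786)=-0.10864.
Sum = -1.31252, so H' = 1.313.

1.313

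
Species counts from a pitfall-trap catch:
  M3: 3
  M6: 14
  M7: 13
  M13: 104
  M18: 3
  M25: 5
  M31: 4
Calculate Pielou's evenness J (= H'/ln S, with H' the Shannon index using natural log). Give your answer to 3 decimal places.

0.542

Total N = 3+14+13+104+3+5+4 = 146, so the proportions are 0.02055, 0.09589, 0.08904, 0.71233, 0.02055, 0.03425, 0.0274 (working shown to 5 dp, full precision carried).
H' = −Σ pᵢ ln pᵢ = −((-0.07983) + (-0.22482) + (-0.21536) + (-0.24163) + (-0.07983) + (-0.11555) + (-0.09856)) = 1.05558.
With S = 7 species, ln S = 1.94591, so J = 1.05558/1.94591 = 0.54246, i.e. 0.542 to 3 decimal places.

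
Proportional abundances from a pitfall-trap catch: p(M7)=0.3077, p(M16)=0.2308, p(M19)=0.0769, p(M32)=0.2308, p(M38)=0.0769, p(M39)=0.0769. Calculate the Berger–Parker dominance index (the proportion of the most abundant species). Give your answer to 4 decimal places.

0.3077

The largest proportion is 0.3077, i.e. d = 0.3077 to 4 decimal places.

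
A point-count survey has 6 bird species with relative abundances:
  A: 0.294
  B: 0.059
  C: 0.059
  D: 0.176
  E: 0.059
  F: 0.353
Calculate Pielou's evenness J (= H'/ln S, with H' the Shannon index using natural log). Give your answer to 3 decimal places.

H' = −Σ pᵢ ln pᵢ = −((-0.35991) + (-0.16698) + (-0.16698) + (-0.30576) + (-0.16698) + (-0.36757)) = 1.53419 (working shown to 5 dp, full precision carried).
With S = 6 species, ln S = 1.79176, so J = 1.53419/1.79176 = 0.85625, i.e. 0.856 to 3 decimal places.

0.856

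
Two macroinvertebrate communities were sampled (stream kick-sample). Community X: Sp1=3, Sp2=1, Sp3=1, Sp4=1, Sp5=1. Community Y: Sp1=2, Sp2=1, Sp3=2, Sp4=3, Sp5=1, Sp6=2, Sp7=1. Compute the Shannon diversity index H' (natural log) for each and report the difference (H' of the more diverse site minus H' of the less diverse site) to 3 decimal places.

0.389

Community X: N=7, proportions 0.42857, 0.14286, 0.14286, 0.14286, 0.14286, giving H' = 1.47508 (working shown to 5 dp, full precision carried).
Community Y: N=12, proportions 0.16667, 0.08333, 0.16667, 0.25, 0.08333, 0.16667, 0.08333, giving H' = 1.86368.
Difference = |1.47508 − 1.86368| = 0.38860, i.e. 0.389 to 3 decimal places.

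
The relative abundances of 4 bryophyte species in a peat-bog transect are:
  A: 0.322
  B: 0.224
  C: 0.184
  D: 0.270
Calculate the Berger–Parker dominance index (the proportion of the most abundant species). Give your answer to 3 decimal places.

The largest proportion is 0.322, i.e. d = 0.322 to 3 decimal places.

0.322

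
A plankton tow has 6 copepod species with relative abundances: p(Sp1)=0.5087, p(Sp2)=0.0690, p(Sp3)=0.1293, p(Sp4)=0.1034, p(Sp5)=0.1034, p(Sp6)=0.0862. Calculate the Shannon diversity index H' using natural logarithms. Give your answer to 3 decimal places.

1.473

Each pᵢ ln pᵢ term (working shown to 5 dp, full precision carried): 0.5087×(-0.67590)=-0.34383, 0.069×(-2.67365)=-0.18448, 0.1293×(-2.04562)=-0.26450, 0.1034×(-2.26915)=-0.23463, 0.1034×(-2.26915)=-0.23463, 0.0862×(-2.45109)=-0.21128.
Sum = -1.47335, so H' = 1.473.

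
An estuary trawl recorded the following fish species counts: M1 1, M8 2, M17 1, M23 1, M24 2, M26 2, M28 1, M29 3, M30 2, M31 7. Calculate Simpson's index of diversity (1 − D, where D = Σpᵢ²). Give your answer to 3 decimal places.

Total N = 1+2+1+1+2+2+1+3+2+7 = 22, so the proportions are 0.04545, 0.09091, 0.04545, 0.04545, 0.09091, 0.09091, 0.04545, 0.13636, 0.09091, 0.31818 (working shown to 5 dp, full precision carried).
D = 0.04545² + 0.09091² + 0.04545² + 0.04545² + 0.09091² + 0.09091² + 0.04545² + 0.13636² + 0.09091² + 0.31818² = 0.00207 + 0.00826 + 0.00207 + 0.00207 + 0.00826 + 0.00826 + 0.00207 + 0.01860 + 0.00826 + 0.10124 = 0.16116.
So 1 − D = 0.83884, i.e. 0.839 to 3 decimal places.

0.839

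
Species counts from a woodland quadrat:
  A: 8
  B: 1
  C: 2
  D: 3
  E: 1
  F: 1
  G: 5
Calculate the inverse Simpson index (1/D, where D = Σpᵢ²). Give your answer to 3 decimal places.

Total N = 8+1+2+3+1+1+5 = 21, so the proportions are 0.3809524, 0.047619, 0.0952381, 0.1428571, 0.047619, 0.047619, 0.2380952 (working shown to 7 dp, full precision carried).
D = 0.3809524² + 0.047619² + 0.0952381² + 0.1428571² + 0.047619² + 0.047619² + 0.2380952² = 0.1451247 + 0.0022676 + 0.0090703 + 0.0204082 + 0.0022676 + 0.0022676 + 0.0566893 = 0.2380952.
So 1/D = 4.20000, i.e. 4.200 to 3 decimal places.

4.200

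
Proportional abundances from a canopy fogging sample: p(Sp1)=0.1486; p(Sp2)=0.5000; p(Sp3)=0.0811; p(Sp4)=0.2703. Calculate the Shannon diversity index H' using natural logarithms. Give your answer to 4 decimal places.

Each pᵢ ln pᵢ term (working shown to 6 dp, full precision carried): 0.1486×(-1.906497)=-0.283305, 0.5×(-0.693147)=-0.346574, 0.0811×(-2.512072)=-0.203729, 0.2703×(-1.308223)=-0.353613.
Sum = -1.187221, so H' = 1.1872.

1.1872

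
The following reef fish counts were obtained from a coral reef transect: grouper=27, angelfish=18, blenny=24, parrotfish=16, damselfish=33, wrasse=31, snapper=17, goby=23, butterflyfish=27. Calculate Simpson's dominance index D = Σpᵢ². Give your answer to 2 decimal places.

0.12

Total N = 27+18+24+16+33+31+17+23+27 = 216, so the proportions are 0.125, 0.0833, 0.1111, 0.0741, 0.1528, 0.1435, 0.0787, 0.1065, 0.125 (working shown to 4 dp, full precision carried).
D = 0.125² + 0.0833² + 0.1111² + 0.0741² + 0.1528² + 0.1435² + 0.0787² + 0.1065² + 0.125² = 0.0156 + 0.0069 + 0.0123 + 0.0055 + 0.0233 + 0.0206 + 0.0062 + 0.0113 + 0.0156 = 0.1175.
To 2 decimal places, D = 0.12.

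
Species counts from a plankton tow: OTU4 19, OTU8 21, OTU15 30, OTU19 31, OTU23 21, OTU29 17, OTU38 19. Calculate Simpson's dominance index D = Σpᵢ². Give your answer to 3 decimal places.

0.150

Total N = 19+21+30+31+21+17+19 = 158, so the proportions are 0.12025, 0.13291, 0.18987, 0.1962, 0.13291, 0.10759, 0.12025 (working shown to 5 dp, full precision carried).
D = 0.12025² + 0.13291² + 0.18987² + 0.1962² + 0.13291² + 0.10759² + 0.12025² = 0.01446 + 0.01767 + 0.03605 + 0.03850 + 0.01767 + 0.01158 + 0.01446 = 0.15038.
To 3 decimal places, D = 0.150.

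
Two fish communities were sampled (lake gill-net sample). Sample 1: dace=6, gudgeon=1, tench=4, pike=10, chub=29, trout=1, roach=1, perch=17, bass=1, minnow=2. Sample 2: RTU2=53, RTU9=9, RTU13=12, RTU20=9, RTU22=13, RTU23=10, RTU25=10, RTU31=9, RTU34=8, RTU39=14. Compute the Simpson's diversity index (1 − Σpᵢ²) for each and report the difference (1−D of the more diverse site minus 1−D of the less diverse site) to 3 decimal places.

Sample 1: N=72, proportions 0.08333, 0.01389, 0.05556, 0.13889, 0.40278, 0.01389, 0.01389, 0.23611, 0.01389, 0.02778, giving 1−D = 0.75116 (working shown to 5 dp, full precision carried).
Sample 2: N=147, proportions 0.36054, 0.06122, 0.08163, 0.06122, 0.08844, 0.06803, 0.06803, 0.06122, 0.05442, 0.09524, giving 1−D = 0.82299.
Difference = |0.75116 − 0.82299| = 0.07183, i.e. 0.072 to 3 decimal places.

0.072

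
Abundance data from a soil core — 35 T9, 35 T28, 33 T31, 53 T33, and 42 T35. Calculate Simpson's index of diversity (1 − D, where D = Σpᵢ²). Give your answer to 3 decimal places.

0.793

Total N = 35+35+33+53+42 = 198, so the proportions are 0.17677, 0.17677, 0.16667, 0.26768, 0.21212 (working shown to 5 dp, full precision carried).
D = 0.17677² + 0.17677² + 0.16667² + 0.26768² + 0.21212² = 0.03125 + 0.03125 + 0.02778 + 0.07165 + 0.04500 = 0.20692.
So 1 − D = 0.79308, i.e. 0.793 to 3 decimal places.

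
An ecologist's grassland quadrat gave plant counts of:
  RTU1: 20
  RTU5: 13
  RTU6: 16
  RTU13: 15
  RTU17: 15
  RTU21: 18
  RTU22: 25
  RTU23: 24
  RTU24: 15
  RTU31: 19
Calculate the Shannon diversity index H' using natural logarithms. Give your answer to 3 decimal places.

2.281

Total N = 20+13+16+15+15+18+25+24+15+19 = 180, so the proportions are 0.11111, 0.07222, 0.08889, 0.08333, 0.08333, 0.1, 0.13889, 0.13333, 0.08333, 0.10556 (working shown to 5 dp, full precision carried).
Each pᵢ ln pᵢ term: 0.11111×(-2.19722)=-0.24414, 0.07222×(-2.62801)=-0.18980, 0.08889×(-2.42037)=-0.21514, 0.08333×(-2.48491)=-0.20708, 0.08333×(-2.48491)=-0.20708, 0.1×(-2.30259)=-0.23026, 0.13889×(-1.97408)=-0.27418, 0.13333×(-2.01490)=-0.26865, 0.08333×(-2.48491)=-0.20708, 0.10556×(-2.24852)=-0.23734.
Sum = -2.28074, so H' = 2.281.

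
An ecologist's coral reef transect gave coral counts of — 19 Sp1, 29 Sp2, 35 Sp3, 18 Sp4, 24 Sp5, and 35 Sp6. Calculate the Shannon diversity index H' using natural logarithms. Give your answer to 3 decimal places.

Total N = 19+29+35+18+24+35 = 160, so the proportions are 0.11875, 0.18125, 0.21875, 0.1125, 0.15, 0.21875 (working shown to 5 dp, full precision carried).
Each pᵢ ln pᵢ term: 0.11875×(-2.13073)=-0.25302, 0.18125×(-1.70788)=-0.30955, 0.21875×(-1.51983)=-0.33246, 0.1125×(-2.18480)=-0.24579, 0.15×(-1.89712)=-0.28457, 0.21875×(-1.51983)=-0.33246.
Sum = -1.75786, so H' = 1.758.

1.758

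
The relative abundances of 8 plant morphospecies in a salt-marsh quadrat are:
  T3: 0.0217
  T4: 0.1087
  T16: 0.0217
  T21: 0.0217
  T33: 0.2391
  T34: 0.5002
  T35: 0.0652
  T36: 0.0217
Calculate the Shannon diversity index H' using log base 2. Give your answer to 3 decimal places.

2.078

Each pᵢ log₂ pᵢ term (working shown to 5 dp, full precision carried): 0.0217×(-5.52616)=-0.11992, 0.1087×(-3.20158)=-0.34801, 0.0217×(-5.52616)=-0.11992, 0.0217×(-5.52616)=-0.11992, 0.2391×(-2.06431)=-0.49358, 0.5002×(-0.99942)=-0.49991, 0.0652×(-3.93898)=-0.25682, 0.0217×(-5.52616)=-0.11992.
Sum = -2.07799, so H' = 2.078.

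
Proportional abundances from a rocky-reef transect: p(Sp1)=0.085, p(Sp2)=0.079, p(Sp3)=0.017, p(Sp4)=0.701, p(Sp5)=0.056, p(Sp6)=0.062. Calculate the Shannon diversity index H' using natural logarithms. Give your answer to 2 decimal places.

1.06

Each pᵢ ln pᵢ term (working shown to 4 dp, full precision carried): 0.085×(-2.4651)=-0.2095, 0.079×(-2.5383)=-0.2005, 0.017×(-4.0745)=-0.0693, 0.701×(-0.3552)=-0.2490, 0.056×(-2.8824)=-0.1614, 0.062×(-2.7806)=-0.1724.
Sum = -1.0622, so H' = 1.06.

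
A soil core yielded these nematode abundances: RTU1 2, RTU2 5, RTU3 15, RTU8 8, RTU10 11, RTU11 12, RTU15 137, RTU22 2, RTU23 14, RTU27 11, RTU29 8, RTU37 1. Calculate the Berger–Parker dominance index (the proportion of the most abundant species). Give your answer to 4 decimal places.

0.6062

Total N = 2+5+15+8+11+12+137+2+14+11+8+1 = 226, so the proportions are 0.00885, 0.022124, 0.066372, 0.035398, 0.048673, 0.053097, 0.606195, 0.00885, 0.061947, 0.048673, 0.035398, 0.004425 (working shown to 6 dp, full precision carried).
The largest proportion is 0.606195, i.e. d = 0.6062 to 4 decimal places.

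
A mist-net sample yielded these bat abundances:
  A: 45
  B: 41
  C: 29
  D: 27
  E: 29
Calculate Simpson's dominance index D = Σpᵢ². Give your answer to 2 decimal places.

0.21

Total N = 45+41+29+27+29 = 171, so the proportions are 0.2632, 0.2398, 0.1696, 0.1579, 0.1696 (working shown to 4 dp, full precision carried).
D = 0.2632² + 0.2398² + 0.1696² + 0.1579² + 0.1696² = 0.0693 + 0.0575 + 0.0288 + 0.0249 + 0.0288 = 0.2092.
To 2 decimal places, D = 0.21.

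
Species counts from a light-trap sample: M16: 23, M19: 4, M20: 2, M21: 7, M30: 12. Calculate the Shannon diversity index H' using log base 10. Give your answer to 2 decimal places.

0.57

Total N = 23+4+2+7+12 = 48, so the proportions are 0.4792, 0.0833, 0.0417, 0.1458, 0.25 (working shown to 4 dp, full precision carried).
Each pᵢ log₁₀ pᵢ term: 0.4792×(-0.3195)=-0.1531, 0.0833×(-1.0792)=-0.0899, 0.0417×(-1.3802)=-0.0575, 0.1458×(-0.8361)=-0.1219, 0.25×(-0.6021)=-0.1505.
Sum = -0.5730, so H' = 0.57.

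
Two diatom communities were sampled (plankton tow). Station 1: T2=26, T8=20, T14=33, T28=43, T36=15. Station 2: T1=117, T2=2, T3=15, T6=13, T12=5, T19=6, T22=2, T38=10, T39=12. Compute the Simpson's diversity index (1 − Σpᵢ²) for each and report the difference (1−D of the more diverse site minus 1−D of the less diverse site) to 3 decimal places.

0.209

Station 1: N=137, proportions 0.18978, 0.14599, 0.24088, 0.31387, 0.10949, giving 1−D = 0.77415 (working shown to 5 dp, full precision carried).
Station 2: N=182, proportions 0.64286, 0.01099, 0.08242, 0.07143, 0.02747, 0.03297, 0.01099, 0.05495, 0.06593, giving 1−D = 0.56539.
Difference = |0.77415 − 0.56539| = 0.20876, i.e. 0.209 to 3 decimal places.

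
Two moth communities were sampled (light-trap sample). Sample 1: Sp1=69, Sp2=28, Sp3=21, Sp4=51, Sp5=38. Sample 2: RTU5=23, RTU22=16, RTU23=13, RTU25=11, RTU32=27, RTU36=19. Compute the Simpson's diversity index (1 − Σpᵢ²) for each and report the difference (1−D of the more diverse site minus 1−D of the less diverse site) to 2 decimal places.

0.05

Sample 1: N=207, proportions 0.3333, 0.1353, 0.1014, 0.2464, 0.1836, giving 1−D = 0.7659 (working shown to 4 dp, full precision carried).
Sample 2: N=109, proportions 0.211, 0.1468, 0.1193, 0.1009, 0.2477, 0.1743, giving 1−D = 0.8178.
Difference = |0.7659 − 0.8178| = 0.0519, i.e. 0.05 to 2 decimal places.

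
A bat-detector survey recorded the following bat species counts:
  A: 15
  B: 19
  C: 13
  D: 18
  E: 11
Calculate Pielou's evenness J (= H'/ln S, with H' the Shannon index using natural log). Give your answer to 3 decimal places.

0.988

Total N = 15+19+13+18+11 = 76, so the proportions are 0.19737, 0.25, 0.17105, 0.23684, 0.14474 (working shown to 5 dp, full precision carried).
H' = −Σ pᵢ ln pᵢ = −((-0.32027) + (-0.34657) + (-0.30204) + (-0.34114) + (-0.27975)) = 1.58977.
With S = 5 species, ln S = 1.60944, so J = 1.58977/1.60944 = 0.98778, i.e. 0.988 to 3 decimal places.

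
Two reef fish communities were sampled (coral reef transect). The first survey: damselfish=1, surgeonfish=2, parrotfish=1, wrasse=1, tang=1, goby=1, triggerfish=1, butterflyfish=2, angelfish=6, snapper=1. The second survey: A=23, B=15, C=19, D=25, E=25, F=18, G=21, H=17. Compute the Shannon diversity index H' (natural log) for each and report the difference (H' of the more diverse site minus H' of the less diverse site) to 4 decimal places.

0.0269

The first survey: N=17, proportions 0.0588235, 0.1176471, 0.0588235, 0.0588235, 0.0588235, 0.0588235, 0.0588235, 0.1176471, 0.3529412, 0.0588235, giving H' = 2.0377342 (working shown to 7 dp, full precision carried).
The second survey: N=163, proportions 0.1411043, 0.0920245, 0.1165644, 0.1533742, 0.1533742, 0.1104294, 0.1288344, 0.1042945, giving H' = 2.0645996.
Difference = |2.0377342 − 2.0645996| = 0.0268654, i.e. 0.0269 to 4 decimal places.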